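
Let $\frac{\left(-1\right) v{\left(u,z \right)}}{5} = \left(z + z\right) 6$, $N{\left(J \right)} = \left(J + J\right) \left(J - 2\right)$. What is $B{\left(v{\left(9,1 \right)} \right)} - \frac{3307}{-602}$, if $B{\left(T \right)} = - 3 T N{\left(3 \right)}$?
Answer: $\frac{653467}{602} \approx 1085.5$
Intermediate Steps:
$N{\left(J \right)} = 2 J \left(-2 + J\right)$
$v{\left(u,z \right)} = - 60 z$ ($v{\left(u,z \right)} = - 5 \left(z + z\right) 6 = - 5 \cdot 2 z 6 = - 5 \cdot 12 z = - 60 z$)
$B{\left(T \right)} = - 18 T$ ($B{\left(T \right)} = - 3 T 2 \cdot 3 \left(-2 + 3\right) = - 3 T 2 \cdot 3 \cdot 1 = - 3 T 6 = - 18 T$)
$B{\left(v{\left(9,1 \right)} \right)} - \frac{3307}{-602} = - 18 \left(\left(-60\right) 1\right) - \frac{3307}{-602} = \left(-18\right) \left(-60\right) - - \frac{3307}{602} = 1080 + \frac{3307}{602} = \frac{653467}{602}$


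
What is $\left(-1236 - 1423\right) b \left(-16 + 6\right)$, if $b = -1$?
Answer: $-26590$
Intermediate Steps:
$\left(-1236 - 1423\right) b \left(-16 + 6\right) = \left(-1236 - 1423\right) \left(- (-16 + 6)\right) = - 2659 \left(\left(-1\right) \left(-10\right)\right) = \left(-2659\right) 10 = -26590$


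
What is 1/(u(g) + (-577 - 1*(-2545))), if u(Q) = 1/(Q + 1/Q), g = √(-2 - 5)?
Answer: 70848/139428871 + 6*I*√7/139428871 ≈ 0.00050813 + 1.1385e-7*I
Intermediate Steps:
g = I*√7 (g = √(-7) = I*√7 ≈ 2.6458*I)
1/(u(g) + (-577 - 1*(-2545))) = 1/((I*√7)/(1 + (I*√7)²) + (-577 - 1*(-2545))) = 1/((I*√7)/(1 - 7) + (-577 + 2545)) = 1/((I*√7)/(-6) + 1968) = 1/((I*√7)*(-⅙) + 1968) = 1/(-I*√7/6 + 1968) = 1/(1968 - I*√7/6)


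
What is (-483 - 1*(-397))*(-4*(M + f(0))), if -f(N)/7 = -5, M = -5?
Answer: 10320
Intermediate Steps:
f(N) = 35 (f(N) = -7*(-5) = 35)
(-483 - 1*(-397))*(-4*(M + f(0))) = (-483 - 1*(-397))*(-4*(-5 + 35)) = (-483 + 397)*(-4*30) = -86*(-120) = 10320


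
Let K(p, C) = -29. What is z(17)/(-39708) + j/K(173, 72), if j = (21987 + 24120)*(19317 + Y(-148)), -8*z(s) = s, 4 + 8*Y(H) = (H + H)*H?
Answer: -363124195384547/9212256 ≈ -3.9418e+7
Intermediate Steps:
Y(H) = -½ + H²/4 (Y(H) = -½ + ((H + H)*H)/8 = -½ + ((2*H)*H)/8 = -½ + (2*H²)/8 = -½ + H²/4)
z(s) = -s/8
j = 2286215595/2 (j = (21987 + 24120)*(19317 + (-½ + (¼)*(-148)²)) = 46107*(19317 + (-½ + (¼)*21904)) = 46107*(19317 + (-½ + 5476)) = 46107*(19317 + 10951/2) = 46107*(49585/2) = 2286215595/2 ≈ 1.1431e+9)
z(17)/(-39708) + j/K(173, 72) = -⅛*17/(-39708) + (2286215595/2)/(-29) = -17/8*(-1/39708) + (2286215595/2)*(-1/29) = 17/317664 - 2286215595/58 = -363124195384547/9212256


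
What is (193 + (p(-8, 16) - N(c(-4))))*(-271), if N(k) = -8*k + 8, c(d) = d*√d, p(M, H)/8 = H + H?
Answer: -119511 + 17344*I ≈ -1.1951e+5 + 17344.0*I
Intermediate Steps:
p(M, H) = 16*H (p(M, H) = 8*(H + H) = 8*(2*H) = 16*H)
c(d) = d^(3/2)
N(k) = 8 - 8*k
(193 + (p(-8, 16) - N(c(-4))))*(-271) = (193 + (16*16 - (8 - (-64)*I)))*(-271) = (193 + (256 - (8 - (-64)*I)))*(-271) = (193 + (256 - (8 + 64*I)))*(-271) = (193 + (256 + (-8 - 64*I)))*(-271) = (193 + (248 - 64*I))*(-271) = (441 - 64*I)*(-271) = -119511 + 17344*I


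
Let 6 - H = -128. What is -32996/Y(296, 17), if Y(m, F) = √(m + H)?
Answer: -16498*√430/215 ≈ -1591.2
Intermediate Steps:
H = 134 (H = 6 - 1*(-128) = 6 + 128 = 134)
Y(m, F) = √(134 + m) (Y(m, F) = √(m + 134) = √(134 + m))
-32996/Y(296, 17) = -32996/√(134 + 296) = -32996*√430/430 = -16498*√430/215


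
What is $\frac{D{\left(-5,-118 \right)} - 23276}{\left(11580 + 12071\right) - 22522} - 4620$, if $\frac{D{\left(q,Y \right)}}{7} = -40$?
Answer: $- \frac{5239536}{1129} \approx -4640.9$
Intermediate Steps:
$D{\left(q,Y \right)} = -280$ ($D{\left(q,Y \right)} = 7 \left(-40\right) = -280$)
$\frac{D{\left(-5,-118 \right)} - 23276}{\left(11580 + 12071\right) - 22522} - 4620 = \frac{-280 - 23276}{\left(11580 + 12071\right) - 22522} - 4620 = \frac{-280 - 23276}{23651 - 22522} - 4620 = - \frac{23556}{1129} - 4620 = - \frac{5239536}{1129}$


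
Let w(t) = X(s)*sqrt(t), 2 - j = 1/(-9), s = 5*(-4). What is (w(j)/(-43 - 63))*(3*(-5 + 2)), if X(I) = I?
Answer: -30*sqrt(19)/53 ≈ -2.4673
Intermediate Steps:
s = -20
j = 19/9 (j = 2 - 1/(-9) = 2 - 1*(-1/9) = 2 + 1/9 = 19/9 ≈ 2.1111)
w(t) = -20*sqrt(t)
(w(j)/(-43 - 63))*(3*(-5 + 2)) = ((-20*sqrt(19)/3)/(-43 - 63))*(3*(-5 + 2)) = ((-20*sqrt(19)/3)/(-106))*(3*(-3)) = -(-10)*sqrt(19)/159*(-9) = (10*sqrt(19)/159)*(-9) = -30*sqrt(19)/53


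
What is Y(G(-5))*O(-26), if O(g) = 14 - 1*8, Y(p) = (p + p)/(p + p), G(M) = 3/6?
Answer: 6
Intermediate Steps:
G(M) = 1/2 (G(M) = 3*(1/6) = 1/2)
Y(p) = 1 (Y(p) = (2*p)/((2*p)) = (2*p)*(1/(2*p)) = 1)
O(g) = 6 (O(g) = 14 - 8 = 6)
Y(G(-5))*O(-26) = 1*6 = 6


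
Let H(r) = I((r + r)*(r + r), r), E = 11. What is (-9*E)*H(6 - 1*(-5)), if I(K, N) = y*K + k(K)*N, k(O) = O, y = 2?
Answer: -622908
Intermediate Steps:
I(K, N) = 2*K + K*N
H(r) = 4*r²*(2 + r) (H(r) = ((r + r)*(r + r))*(2 + r) = ((2*r)*(2*r))*(2 + r) = (4*r²)*(2 + r) = 4*r²*(2 + r))
(-9*E)*H(6 - 1*(-5)) = (-9*11)*(4*(6 - 1*(-5))²*(2 + (6 - 1*(-5)))) = -396*(6 + 5)²*(2 + (6 + 5)) = -396*11²*(2 + 11) = -396*121*13 = -99*6292 = -622908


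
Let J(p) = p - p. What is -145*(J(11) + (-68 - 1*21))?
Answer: 12905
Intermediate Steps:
J(p) = 0
-145*(J(11) + (-68 - 1*21)) = -145*(0 + (-68 - 1*21)) = -145*(0 + (-68 - 21)) = -145*(0 - 89) = -145*(-89) = 12905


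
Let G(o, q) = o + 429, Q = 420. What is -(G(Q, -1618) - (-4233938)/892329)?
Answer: -761821259/892329 ≈ -853.75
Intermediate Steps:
G(o, q) = 429 + o
-(G(Q, -1618) - (-4233938)/892329) = -((429 + 420) - (-4233938)/892329) = -(849 - (-4233938)/892329) = -(849 - 1*(-4233938/892329)) = -(849 + 4233938/892329) = -1*761821259/892329 = -761821259/892329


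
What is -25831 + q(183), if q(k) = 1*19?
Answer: -25812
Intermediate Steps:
q(k) = 19
-25831 + q(183) = -25831 + 19 = -25812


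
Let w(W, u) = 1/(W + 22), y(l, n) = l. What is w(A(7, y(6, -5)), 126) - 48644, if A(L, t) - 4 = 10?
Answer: -1751183/36 ≈ -48644.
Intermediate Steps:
A(L, t) = 14 (A(L, t) = 4 + 10 = 14)
w(W, u) = 1/(22 + W)
w(A(7, y(6, -5)), 126) - 48644 = 1/(22 + 14) - 48644 = 1/36 - 48644 = -1751183/36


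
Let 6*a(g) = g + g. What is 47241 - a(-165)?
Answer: 47296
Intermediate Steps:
a(g) = g/3 (a(g) = (g + g)/6 = (2*g)/6 = g/3)
47241 - a(-165) = 47241 - (-165)/3 = 47241 - 1*(-55) = 47241 + 55 = 47296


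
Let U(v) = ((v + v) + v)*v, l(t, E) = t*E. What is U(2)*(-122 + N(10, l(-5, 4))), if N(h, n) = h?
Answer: -1344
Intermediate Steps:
l(t, E) = E*t
U(v) = 3*v² (U(v) = (2*v + v)*v = (3*v)*v = 3*v²)
U(2)*(-122 + N(10, l(-5, 4))) = (3*2²)*(-122 + 10) = (3*4)*(-112) = 12*(-112) = -1344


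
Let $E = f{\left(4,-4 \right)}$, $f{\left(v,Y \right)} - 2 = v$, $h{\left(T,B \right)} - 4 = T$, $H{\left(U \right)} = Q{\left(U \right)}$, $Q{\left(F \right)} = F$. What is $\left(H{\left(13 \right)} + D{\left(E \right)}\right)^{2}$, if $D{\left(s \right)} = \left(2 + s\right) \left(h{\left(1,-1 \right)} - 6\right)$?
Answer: $25$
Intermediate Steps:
$H{\left(U \right)} = U$
$h{\left(T,B \right)} = 4 + T$
$f{\left(v,Y \right)} = 2 + v$
$E = 6$ ($E = 2 + 4 = 6$)
$D{\left(s \right)} = -2 - s$ ($D{\left(s \right)} = \left(2 + s\right) \left(\left(4 + 1\right) - 6\right) = \left(2 + s\right) \left(5 - 6\right) = \left(2 + s\right) \left(-1\right) = -2 - s$)
$\left(H{\left(13 \right)} + D{\left(E \right)}\right)^{2} = \left(13 - 8\right)^{2} = 5^{2} = 25$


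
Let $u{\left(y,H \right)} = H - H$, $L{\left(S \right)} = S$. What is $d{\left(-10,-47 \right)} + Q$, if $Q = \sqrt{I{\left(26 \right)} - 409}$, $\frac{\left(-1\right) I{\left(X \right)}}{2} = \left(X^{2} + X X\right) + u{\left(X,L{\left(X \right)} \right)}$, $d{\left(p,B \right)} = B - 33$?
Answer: $-80 + i \sqrt{3113} \approx -80.0 + 55.794 i$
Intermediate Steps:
$d{\left(p,B \right)} = -33 + B$ ($d{\left(p,B \right)} = B - 33 = -33 + B$)
$u{\left(y,H \right)} = 0$
$I{\left(X \right)} = - 4 X^{2}$ ($I{\left(X \right)} = - 2 \left(\left(X^{2} + X X\right) + 0\right) = - 2 \left(\left(X^{2} + X^{2}\right) + 0\right) = - 2 \left(2 X^{2} + 0\right) = - 2 \cdot 2 X^{2} = - 4 X^{2}$)
$Q = i \sqrt{3113}$ ($Q = \sqrt{- 4 \cdot 26^{2} - 409} = \sqrt{\left(-4\right) 676 - 409} = \sqrt{-2704 - 409} = \sqrt{-3113} = i \sqrt{3113} \approx 55.794 i$)
$d{\left(-10,-47 \right)} + Q = \left(-33 - 47\right) + i \sqrt{3113} = -80 + i \sqrt{3113}$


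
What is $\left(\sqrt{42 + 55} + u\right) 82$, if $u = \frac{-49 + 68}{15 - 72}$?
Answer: $- \frac{82}{3} + 82 \sqrt{97} \approx 780.27$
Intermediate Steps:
$u = - \frac{1}{3}$ ($u = \frac{19}{-57} = 19 \left(- \frac{1}{57}\right) = - \frac{1}{3} \approx -0.33333$)
$\left(\sqrt{42 + 55} + u\right) 82 = \left(\sqrt{42 + 55} - \frac{1}{3}\right) 82 = \left(\sqrt{97} - \frac{1}{3}\right) 82 = \left(- \frac{1}{3} + \sqrt{97}\right) 82 = - \frac{82}{3} + 82 \sqrt{97}$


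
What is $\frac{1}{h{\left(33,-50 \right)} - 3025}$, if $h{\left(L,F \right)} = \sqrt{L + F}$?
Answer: $- \frac{3025}{9150642} - \frac{i \sqrt{17}}{9150642} \approx -0.00033058 - 4.5058 \cdot 10^{-7} i$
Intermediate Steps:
$h{\left(L,F \right)} = \sqrt{F + L}$
$\frac{1}{h{\left(33,-50 \right)} - 3025} = \frac{1}{\sqrt{-50 + 33} - 3025} = \frac{1}{\sqrt{-17} - 3025} = \frac{1}{i \sqrt{17} - 3025} = \frac{1}{-3025 + i \sqrt{17}}$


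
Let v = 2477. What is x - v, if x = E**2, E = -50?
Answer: 23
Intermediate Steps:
x = 2500 (x = (-50)**2 = 2500)
x - v = 2500 - 1*2477 = 2500 - 2477 = 23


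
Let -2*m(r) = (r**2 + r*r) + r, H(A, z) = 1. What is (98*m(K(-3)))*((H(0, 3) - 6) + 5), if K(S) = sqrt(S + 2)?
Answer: 0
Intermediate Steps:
K(S) = sqrt(2 + S)
m(r) = -r**2 - r/2 (m(r) = -((r**2 + r*r) + r)/2 = -((r**2 + r**2) + r)/2 = -(2*r**2 + r)/2 = -(r + 2*r**2)/2 = -r**2 - r/2)
(98*m(K(-3)))*((H(0, 3) - 6) + 5) = (98*(-sqrt(2 - 3)*(1/2 + sqrt(2 - 3))))*((1 - 6) + 5) = (98*(-sqrt(-1)*(1/2 + sqrt(-1))))*(-5 + 5) = (98*(-I*(1/2 + I)))*0 = -98*I*(1/2 + I)*0 = 0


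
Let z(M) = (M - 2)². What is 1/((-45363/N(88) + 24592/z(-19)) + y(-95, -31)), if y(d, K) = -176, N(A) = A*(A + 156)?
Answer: -9469152/1158536411 ≈ -0.0081734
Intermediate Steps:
N(A) = A*(156 + A)
z(M) = (-2 + M)²
1/((-45363/N(88) + 24592/z(-19)) + y(-95, -31)) = 1/((-45363*1/(88*(156 + 88)) + 24592/((-2 - 19)²)) - 176) = 1/((-45363/(88*244) + 24592/((-21)²)) - 176) = 1/((-45363/21472 + 24592/441) - 176) = 1/(508034341/9469152 - 176) = 1/(-1158536411/9469152) = -9469152/1158536411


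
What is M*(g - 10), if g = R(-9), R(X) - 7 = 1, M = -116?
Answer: 232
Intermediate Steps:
R(X) = 8 (R(X) = 7 + 1 = 8)
g = 8
M*(g - 10) = -116*(8 - 10) = -116*(-2) = 232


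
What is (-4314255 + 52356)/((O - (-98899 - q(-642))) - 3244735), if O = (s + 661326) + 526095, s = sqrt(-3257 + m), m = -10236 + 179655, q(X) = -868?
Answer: 2783422086139/1279596569309 + 1420633*sqrt(166162)/1279596569309 ≈ 2.1757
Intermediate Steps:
m = 169419
s = sqrt(166162) (s = sqrt(-3257 + 169419) = sqrt(166162) ≈ 407.63)
O = 1187421 + sqrt(166162) (O = (sqrt(166162) + 661326) + 526095 = (661326 + sqrt(166162)) + 526095 = 1187421 + sqrt(166162) ≈ 1.1878e+6)
(-4314255 + 52356)/((O - (-98899 - q(-642))) - 3244735) = (-4314255 + 52356)/(((1187421 + sqrt(166162)) - (-98899 - 1*(-868))) - 3244735) = -4261899/(((1187421 + sqrt(166162)) - (-98899 + 868)) - 3244735) = -4261899/(((1187421 + sqrt(166162)) - 1*(-98031)) - 3244735) = -4261899/(((1187421 + sqrt(166162)) + 98031) - 3244735) = -4261899/((1285452 + sqrt(166162)) - 3244735) = -4261899/(-1959283 + sqrt(166162))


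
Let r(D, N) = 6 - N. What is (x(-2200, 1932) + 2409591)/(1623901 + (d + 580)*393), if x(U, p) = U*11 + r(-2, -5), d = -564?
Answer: 2385402/1630189 ≈ 1.4633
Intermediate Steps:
x(U, p) = 11 + 11*U (x(U, p) = U*11 + (6 - 1*(-5)) = 11*U + (6 + 5) = 11*U + 11 = 11 + 11*U)
(x(-2200, 1932) + 2409591)/(1623901 + (d + 580)*393) = ((11 + 11*(-2200)) + 2409591)/(1623901 + (-564 + 580)*393) = ((11 - 24200) + 2409591)/(1623901 + 16*393) = (-24189 + 2409591)/(1623901 + 6288) = 2385402/1630189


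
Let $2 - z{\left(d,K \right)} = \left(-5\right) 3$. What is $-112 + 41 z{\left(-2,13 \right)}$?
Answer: $585$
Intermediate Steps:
$z{\left(d,K \right)} = 17$ ($z{\left(d,K \right)} = 2 - \left(-5\right) 3 = 2 - -15 = 2 + 15 = 17$)
$-112 + 41 z{\left(-2,13 \right)} = -112 + 41 \cdot 17 = -112 + 697 = 585$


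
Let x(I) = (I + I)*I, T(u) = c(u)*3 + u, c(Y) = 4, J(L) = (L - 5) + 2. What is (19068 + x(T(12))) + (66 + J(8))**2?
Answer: 25261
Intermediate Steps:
J(L) = -3 + L (J(L) = (-5 + L) + 2 = -3 + L)
T(u) = 12 + u (T(u) = 4*3 + u = 12 + u)
x(I) = 2*I**2 (x(I) = (2*I)*I = 2*I**2)
(19068 + x(T(12))) + (66 + J(8))**2 = (19068 + 2*(12 + 12)**2) + (66 + (-3 + 8))**2 = (19068 + 2*24**2) + (66 + 5)**2 = (19068 + 2*576) + 71**2 = (19068 + 1152) + 5041 = 20220 + 5041 = 25261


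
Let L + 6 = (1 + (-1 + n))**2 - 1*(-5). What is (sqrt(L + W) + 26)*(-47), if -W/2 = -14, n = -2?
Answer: -1222 - 47*sqrt(31) ≈ -1483.7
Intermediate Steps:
W = 28 (W = -2*(-14) = 28)
L = 3 (L = -6 + ((1 + (-1 - 2))**2 - 1*(-5)) = -6 + ((1 - 3)**2 + 5) = -6 + ((-2)**2 + 5) = -6 + (4 + 5) = -6 + 9 = 3)
(sqrt(L + W) + 26)*(-47) = (sqrt(3 + 28) + 26)*(-47) = (sqrt(31) + 26)*(-47) = (26 + sqrt(31))*(-47) = -1222 - 47*sqrt(31)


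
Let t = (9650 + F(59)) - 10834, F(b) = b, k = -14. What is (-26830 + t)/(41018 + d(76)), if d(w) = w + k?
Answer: -5591/8216 ≈ -0.68050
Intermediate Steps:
t = -1125 (t = (9650 + 59) - 10834 = 9709 - 10834 = -1125)
d(w) = -14 + w (d(w) = w - 14 = -14 + w)
(-26830 + t)/(41018 + d(76)) = (-26830 - 1125)/(41018 + (-14 + 76)) = -27955/(41018 + 62) = -27955/41080 = -27955*1/41080 = -5591/8216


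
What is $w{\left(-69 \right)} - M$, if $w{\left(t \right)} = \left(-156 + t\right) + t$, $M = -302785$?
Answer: $302491$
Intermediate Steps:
$w{\left(t \right)} = -156 + 2 t$
$w{\left(-69 \right)} - M = \left(-156 + 2 \left(-69\right)\right) - -302785 = \left(-156 - 138\right) + 302785 = -294 + 302785 = 302491$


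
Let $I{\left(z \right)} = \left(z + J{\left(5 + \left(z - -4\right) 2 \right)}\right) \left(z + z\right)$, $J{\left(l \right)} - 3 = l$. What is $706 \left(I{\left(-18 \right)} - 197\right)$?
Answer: $826726$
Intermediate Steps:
$J{\left(l \right)} = 3 + l$
$I{\left(z \right)} = 2 z \left(16 + 3 z\right)$ ($I{\left(z \right)} = \left(z + \left(3 + \left(5 + \left(z - -4\right) 2\right)\right)\right) \left(z + z\right) = \left(z + \left(3 + \left(5 + \left(z + 4\right) 2\right)\right)\right) 2 z = \left(z + \left(3 + \left(5 + \left(4 + z\right) 2\right)\right)\right) 2 z = \left(z + \left(3 + \left(5 + \left(8 + 2 z\right)\right)\right)\right) 2 z = \left(z + \left(3 + \left(13 + 2 z\right)\right)\right) 2 z = \left(z + \left(16 + 2 z\right)\right) 2 z = \left(16 + 3 z\right) 2 z = 2 z \left(16 + 3 z\right)$)
$706 \left(I{\left(-18 \right)} - 197\right) = 706 \left(2 \left(-18\right) \left(16 + 3 \left(-18\right)\right) - 197\right) = 706 \left(2 \left(-18\right) \left(16 - 54\right) - 197\right) = 706 \left(2 \left(-18\right) \left(-38\right) - 197\right) = 706 \left(1368 - 197\right) = 706 \cdot 1171 = 826726$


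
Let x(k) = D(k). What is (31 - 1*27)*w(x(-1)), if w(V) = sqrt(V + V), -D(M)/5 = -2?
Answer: 8*sqrt(5) ≈ 17.889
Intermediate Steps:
D(M) = 10 (D(M) = -5*(-2) = 10)
x(k) = 10
w(V) = sqrt(2)*sqrt(V) (w(V) = sqrt(2*V) = sqrt(2)*sqrt(V))
(31 - 1*27)*w(x(-1)) = (31 - 1*27)*(sqrt(2)*sqrt(10)) = (31 - 27)*(2*sqrt(5)) = 4*(2*sqrt(5)) = 8*sqrt(5)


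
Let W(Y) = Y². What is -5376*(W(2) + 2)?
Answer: -32256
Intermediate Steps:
-5376*(W(2) + 2) = -5376*(2² + 2) = -5376*(4 + 2) = -5376*6 = -336*96 = -32256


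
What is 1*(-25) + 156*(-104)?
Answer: -16249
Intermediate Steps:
1*(-25) + 156*(-104) = -25 - 16224 = -16249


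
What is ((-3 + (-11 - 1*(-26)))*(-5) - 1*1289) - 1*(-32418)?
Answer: 31069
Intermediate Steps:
((-3 + (-11 - 1*(-26)))*(-5) - 1*1289) - 1*(-32418) = ((-3 + (-11 + 26))*(-5) - 1289) + 32418 = ((-3 + 15)*(-5) - 1289) + 32418 = (12*(-5) - 1289) + 32418 = (-60 - 1289) + 32418 = -1349 + 32418 = 31069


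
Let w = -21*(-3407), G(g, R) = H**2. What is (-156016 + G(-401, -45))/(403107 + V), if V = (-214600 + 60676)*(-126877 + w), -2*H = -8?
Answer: -52000/2839006009 ≈ -1.8316e-5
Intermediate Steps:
H = 4 (H = -1/2*(-8) = 4)
G(g, R) = 16 (G(g, R) = 4**2 = 16)
w = 71547
V = 8516614920 (V = (-214600 + 60676)*(-126877 + 71547) = -153924*(-55330) = 8516614920)
(-156016 + G(-401, -45))/(403107 + V) = (-156016 + 16)/(403107 + 8516614920) = -156000/8517018027 = -156000*1/8517018027 = -52000/2839006009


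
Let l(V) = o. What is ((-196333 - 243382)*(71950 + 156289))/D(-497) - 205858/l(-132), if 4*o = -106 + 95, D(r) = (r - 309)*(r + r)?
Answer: -444257155887/8812804 ≈ -50410.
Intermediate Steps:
D(r) = 2*r*(-309 + r) (D(r) = (-309 + r)*(2*r) = 2*r*(-309 + r))
o = -11/4 (o = (-106 + 95)/4 = (¼)*(-11) = -11/4 ≈ -2.7500)
l(V) = -11/4
((-196333 - 243382)*(71950 + 156289))/D(-497) - 205858/l(-132) = ((-196333 - 243382)*(71950 + 156289))/((2*(-497)*(-309 - 497))) - 205858/(-11/4) = (-439715*228239)/((2*(-497)*(-806))) - 205858*(-4/11) = -100360111885/801164 + 823432/11 = -444257155887/8812804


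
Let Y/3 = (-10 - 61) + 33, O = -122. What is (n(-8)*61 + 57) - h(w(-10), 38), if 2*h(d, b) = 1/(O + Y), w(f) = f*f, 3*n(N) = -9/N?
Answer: 18851/236 ≈ 79.877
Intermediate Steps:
Y = -114 (Y = 3*((-10 - 61) + 33) = 3*(-71 + 33) = 3*(-38) = -114)
n(N) = -3/N (n(N) = (-9/N)/3 = -3/N)
w(f) = f²
h(d, b) = -1/472 (h(d, b) = 1/(2*(-122 - 114)) = (½)/(-236) = (½)*(-1/236) = -1/472)
(n(-8)*61 + 57) - h(w(-10), 38) = (-3/(-8)*61 + 57) - 1*(-1/472) = (-3*(-⅛)*61 + 57) + 1/472 = ((3/8)*61 + 57) + 1/472 = (183/8 + 57) + 1/472 = 639/8 + 1/472 = 18851/236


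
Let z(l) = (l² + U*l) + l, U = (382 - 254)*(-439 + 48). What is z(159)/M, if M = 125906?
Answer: -3966096/62953 ≈ -63.001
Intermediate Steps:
U = -50048 (U = 128*(-391) = -50048)
z(l) = l² - 50047*l (z(l) = (l² - 50048*l) + l = l² - 50047*l)
z(159)/M = (159*(-50047 + 159))/125906 = (159*(-49888))*(1/125906) = -7932192*1/125906 = -3966096/62953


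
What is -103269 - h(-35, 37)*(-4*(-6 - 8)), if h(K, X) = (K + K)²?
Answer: -377669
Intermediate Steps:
h(K, X) = 4*K² (h(K, X) = (2*K)² = 4*K²)
-103269 - h(-35, 37)*(-4*(-6 - 8)) = -103269 - 4*(-35)²*(-4*(-6 - 8)) = -103269 - 4*1225*(-4*(-14)) = -103269 - 4900*56 = -103269 - 1*274400 = -103269 - 274400 = -377669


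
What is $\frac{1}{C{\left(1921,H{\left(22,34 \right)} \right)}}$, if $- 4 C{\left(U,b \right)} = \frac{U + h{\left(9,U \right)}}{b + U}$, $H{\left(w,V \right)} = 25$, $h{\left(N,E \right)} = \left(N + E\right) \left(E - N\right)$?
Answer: $- \frac{7784}{3692081} \approx -0.0021083$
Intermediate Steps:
$h{\left(N,E \right)} = \left(E + N\right) \left(E - N\right)$
$C{\left(U,b \right)} = - \frac{-81 + U + U^{2}}{4 \left(U + b\right)}$ ($C{\left(U,b \right)} = - \frac{\left(U + \left(U^{2} - 9^{2}\right)\right) \frac{1}{b + U}}{4} = - \frac{\left(U + \left(U^{2} - 81\right)\right) \frac{1}{U + b}}{4} = - \frac{\left(U + \left(-81 + U^{2}\right)\right) \frac{1}{U + b}}{4} = - \frac{\left(-81 + U + U^{2}\right) \frac{1}{U + b}}{4} = - \frac{\frac{1}{U + b} \left(-81 + U + U^{2}\right)}{4} = - \frac{-81 + U + U^{2}}{4 \left(U + b\right)}$)
$\frac{1}{C{\left(1921,H{\left(22,34 \right)} \right)}} = \frac{1}{\frac{1}{4} \frac{1}{1921 + 25} \left(81 - 1921 - 1921^{2}\right)} = \frac{1}{\frac{1}{4} \cdot \frac{1}{1946} \left(81 - 1921 - 3690241\right)} = \frac{1}{\frac{1}{4} \cdot \frac{1}{1946} \left(-3692081\right)} = \frac{1}{- \frac{3692081}{7784}} = - \frac{7784}{3692081}$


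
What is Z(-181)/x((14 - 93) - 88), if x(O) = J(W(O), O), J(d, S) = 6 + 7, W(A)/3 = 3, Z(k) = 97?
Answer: 97/13 ≈ 7.4615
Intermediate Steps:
W(A) = 9 (W(A) = 3*3 = 9)
J(d, S) = 13
x(O) = 13
Z(-181)/x((14 - 93) - 88) = 97/13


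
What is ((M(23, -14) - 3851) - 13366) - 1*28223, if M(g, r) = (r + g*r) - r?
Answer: -45762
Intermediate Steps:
M(g, r) = g*r
((M(23, -14) - 3851) - 13366) - 1*28223 = ((23*(-14) - 3851) - 13366) - 1*28223 = ((-322 - 3851) - 13366) - 28223 = (-4173 - 13366) - 28223 = -17539 - 28223 = -45762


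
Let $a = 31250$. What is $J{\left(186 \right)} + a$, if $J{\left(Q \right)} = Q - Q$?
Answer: $31250$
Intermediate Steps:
$J{\left(Q \right)} = 0$
$J{\left(186 \right)} + a = 0 + 31250 = 31250$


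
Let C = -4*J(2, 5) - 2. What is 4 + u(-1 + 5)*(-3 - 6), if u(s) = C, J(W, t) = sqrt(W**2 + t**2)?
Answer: 22 + 36*sqrt(29) ≈ 215.87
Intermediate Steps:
C = -2 - 4*sqrt(29) (C = -4*sqrt(2**2 + 5**2) - 2 = -4*sqrt(4 + 25) - 2 = -4*sqrt(29) - 2 = -2 - 4*sqrt(29) ≈ -23.541)
u(s) = -2 - 4*sqrt(29)
4 + u(-1 + 5)*(-3 - 6) = 4 + (-2 - 4*sqrt(29))*(-3 - 6) = 4 + (-2 - 4*sqrt(29))*(-9) = 4 + (18 + 36*sqrt(29)) = 22 + 36*sqrt(29)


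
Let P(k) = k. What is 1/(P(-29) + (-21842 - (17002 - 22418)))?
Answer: -1/16455 ≈ -6.0772e-5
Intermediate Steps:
1/(P(-29) + (-21842 - (17002 - 22418))) = 1/(-29 + (-21842 - (17002 - 22418))) = 1/(-29 + (-21842 - 1*(-5416))) = 1/(-29 + (-21842 + 5416)) = 1/(-29 - 16426) = 1/(-16455) = -1/16455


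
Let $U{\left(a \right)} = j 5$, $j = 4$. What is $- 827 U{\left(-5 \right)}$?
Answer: $-16540$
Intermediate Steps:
$U{\left(a \right)} = 20$ ($U{\left(a \right)} = 4 \cdot 5 = 20$)
$- 827 U{\left(-5 \right)} = \left(-827\right) 20 = -16540$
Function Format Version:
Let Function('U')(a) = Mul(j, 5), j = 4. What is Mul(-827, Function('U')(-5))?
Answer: -16540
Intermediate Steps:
Function('U')(a) = 20 (Function('U')(a) = Mul(4, 5) = 20)
Mul(-827, Function('U')(-5)) = Mul(-827, 20) = -16540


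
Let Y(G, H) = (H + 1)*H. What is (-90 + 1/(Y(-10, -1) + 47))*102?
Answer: -431358/47 ≈ -9177.8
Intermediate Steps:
Y(G, H) = H*(1 + H) (Y(G, H) = (1 + H)*H = H*(1 + H))
(-90 + 1/(Y(-10, -1) + 47))*102 = (-90 + 1/(-(1 - 1) + 47))*102 = (-90 + 1/(-1*0 + 47))*102 = (-90 + 1/(0 + 47))*102 = (-90 + 1/47)*102 = -4229/47*102 = -431358/47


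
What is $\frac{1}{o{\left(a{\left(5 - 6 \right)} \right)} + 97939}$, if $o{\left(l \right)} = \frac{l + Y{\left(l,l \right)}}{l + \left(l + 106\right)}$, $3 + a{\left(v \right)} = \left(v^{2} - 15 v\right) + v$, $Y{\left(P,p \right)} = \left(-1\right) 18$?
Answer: $\frac{65}{6366032} \approx 1.021 \cdot 10^{-5}$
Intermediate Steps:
$Y{\left(P,p \right)} = -18$
$a{\left(v \right)} = -3 + v^{2} - 14 v$ ($a{\left(v \right)} = -3 + \left(\left(v^{2} - 15 v\right) + v\right) = -3 + \left(v^{2} - 14 v\right) = -3 + v^{2} - 14 v$)
$o{\left(l \right)} = \frac{-18 + l}{106 + 2 l}$ ($o{\left(l \right)} = \frac{l - 18}{l + \left(l + 106\right)} = \frac{-18 + l}{l + \left(106 + l\right)} = \frac{-18 + l}{106 + 2 l}$)
$\frac{1}{o{\left(a{\left(5 - 6 \right)} \right)} + 97939} = \frac{1}{\frac{-18 - \left(3 - \left(5 - 6\right)^{2} + 14 \left(5 - 6\right)\right)}{2 \left(53 - \left(3 - \left(5 - 6\right)^{2} + 14 \left(5 - 6\right)\right)\right)} + 97939} = \frac{1}{\frac{-18 - \left(-11 - 1\right)}{2 \left(53 - \left(-11 - 1\right)\right)} + 97939} = \frac{1}{\frac{-18 + \left(-3 + 1 + 14\right)}{2 \left(53 + \left(-3 + 1 + 14\right)\right)} + 97939} = \frac{1}{\frac{-18 + 12}{2 \left(53 + 12\right)} + 97939} = \frac{1}{\frac{1}{2} \cdot \frac{1}{65} \left(-6\right) + 97939} = \frac{1}{- \frac{3}{65} + 97939} = \frac{1}{\frac{6366032}{65}} = \frac{65}{6366032}$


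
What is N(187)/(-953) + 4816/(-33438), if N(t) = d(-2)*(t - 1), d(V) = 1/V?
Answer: -739957/15933207 ≈ -0.046441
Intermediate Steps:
d(V) = 1/V
N(t) = ½ - t/2 (N(t) = (t - 1)/(-2) = -(-1 + t)/2 = ½ - t/2)
N(187)/(-953) + 4816/(-33438) = (½ - ½*187)/(-953) + 4816/(-33438) = (½ - 187/2)*(-1/953) + 4816*(-1/33438) = -93*(-1/953) - 2408/16719 = 93/953 - 2408/16719 = -739957/15933207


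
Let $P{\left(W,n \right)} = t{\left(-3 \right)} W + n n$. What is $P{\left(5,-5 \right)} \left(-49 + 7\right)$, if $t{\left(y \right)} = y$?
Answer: $-420$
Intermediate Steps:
$P{\left(W,n \right)} = n^{2} - 3 W$ ($P{\left(W,n \right)} = - 3 W + n n = - 3 W + n^{2} = n^{2} - 3 W$)
$P{\left(5,-5 \right)} \left(-49 + 7\right) = \left(\left(-5\right)^{2} - 15\right) \left(-49 + 7\right) = \left(25 - 15\right) \left(-42\right) = 10 \left(-42\right) = -420$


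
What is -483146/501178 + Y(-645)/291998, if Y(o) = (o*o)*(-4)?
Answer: -243771993877/36585743411 ≈ -6.6630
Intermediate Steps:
Y(o) = -4*o**2 (Y(o) = o**2*(-4) = -4*o**2)
-483146/501178 + Y(-645)/291998 = -483146/501178 - 4*(-645)**2/291998 = -483146*1/501178 - 4*416025*(1/291998) = -241573/250589 - 1664100*1/291998 = -241573/250589 - 832050/145999 = -243771993877/36585743411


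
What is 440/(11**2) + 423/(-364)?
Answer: 9907/4004 ≈ 2.4743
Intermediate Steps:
440/(11**2) + 423/(-364) = 440/121 + 423*(-1/364) = 440*(1/121) - 423/364 = 40/11 - 423/364 = 9907/4004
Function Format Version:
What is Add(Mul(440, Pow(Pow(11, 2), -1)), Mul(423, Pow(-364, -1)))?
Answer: Rational(9907, 4004) ≈ 2.4743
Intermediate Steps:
Add(Mul(440, Pow(Pow(11, 2), -1)), Mul(423, Pow(-364, -1))) = Add(Mul(440, Pow(121, -1)), Mul(423, Rational(-1, 364))) = Add(Mul(440, Rational(1, 121)), Rational(-423, 364)) = Add(Rational(40, 11), Rational(-423, 364)) = Rational(9907, 4004)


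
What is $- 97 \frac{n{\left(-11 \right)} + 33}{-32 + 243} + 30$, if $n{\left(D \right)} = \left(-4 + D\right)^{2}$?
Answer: $- \frac{18696}{211} \approx -88.607$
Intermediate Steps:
$- 97 \frac{n{\left(-11 \right)} + 33}{-32 + 243} + 30 = - 97 \frac{\left(-4 - 11\right)^{2} + 33}{-32 + 243} + 30 = - 97 \frac{\left(-15\right)^{2} + 33}{211} + 30 = - 97 \left(225 + 33\right) \frac{1}{211} + 30 = - 97 \cdot 258 \cdot \frac{1}{211} + 30 = \left(-97\right) \frac{258}{211} + 30 = - \frac{25026}{211} + 30 = - \frac{18696}{211}$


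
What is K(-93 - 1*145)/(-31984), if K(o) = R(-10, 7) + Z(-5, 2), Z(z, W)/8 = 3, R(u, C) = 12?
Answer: -9/7996 ≈ -0.0011256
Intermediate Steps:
Z(z, W) = 24 (Z(z, W) = 8*3 = 24)
K(o) = 36 (K(o) = 12 + 24 = 36)
K(-93 - 1*145)/(-31984) = 36/(-31984) = 36*(-1/31984) = -9/7996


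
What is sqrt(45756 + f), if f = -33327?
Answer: 3*sqrt(1381) ≈ 111.49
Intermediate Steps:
sqrt(45756 + f) = sqrt(45756 - 33327) = sqrt(12429) = 3*sqrt(1381)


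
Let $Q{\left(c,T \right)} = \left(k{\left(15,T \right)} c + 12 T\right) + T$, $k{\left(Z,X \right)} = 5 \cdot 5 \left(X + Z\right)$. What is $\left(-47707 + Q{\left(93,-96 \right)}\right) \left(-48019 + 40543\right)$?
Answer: $1773905280$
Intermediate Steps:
$k{\left(Z,X \right)} = 25 X + 25 Z$ ($k{\left(Z,X \right)} = 25 \left(X + Z\right) = 25 X + 25 Z$)
$Q{\left(c,T \right)} = 13 T + c \left(375 + 25 T\right)$ ($Q{\left(c,T \right)} = \left(\left(25 T + 25 \cdot 15\right) c + 12 T\right) + T = \left(\left(25 T + 375\right) c + 12 T\right) + T = \left(\left(375 + 25 T\right) c + 12 T\right) + T = \left(c \left(375 + 25 T\right) + 12 T\right) + T = \left(12 T + c \left(375 + 25 T\right)\right) + T = 13 T + c \left(375 + 25 T\right)$)
$\left(-47707 + Q{\left(93,-96 \right)}\right) \left(-48019 + 40543\right) = \left(-47707 + \left(13 \left(-96\right) + 25 \cdot 93 \left(15 - 96\right)\right)\right) \left(-48019 + 40543\right) = \left(-47707 + \left(-1248 + 25 \cdot 93 \left(-81\right)\right)\right) \left(-7476\right) = \left(-47707 - 189573\right) \left(-7476\right) = \left(-237280\right) \left(-7476\right) = 1773905280$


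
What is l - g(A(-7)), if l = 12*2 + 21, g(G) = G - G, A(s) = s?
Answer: 45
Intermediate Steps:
g(G) = 0
l = 45 (l = 24 + 21 = 45)
l - g(A(-7)) = 45 - 1*0 = 45 + 0 = 45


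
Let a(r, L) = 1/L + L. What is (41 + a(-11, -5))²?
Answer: 32041/25 ≈ 1281.6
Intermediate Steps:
a(r, L) = L + 1/L
(41 + a(-11, -5))² = (41 + (-5 + 1/(-5)))² = (41 + (-5 - ⅕))² = (41 - 26/5)² = (179/5)² = 32041/25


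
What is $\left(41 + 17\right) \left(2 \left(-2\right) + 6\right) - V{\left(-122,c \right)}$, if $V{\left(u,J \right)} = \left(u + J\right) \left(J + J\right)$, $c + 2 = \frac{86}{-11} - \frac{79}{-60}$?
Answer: $- \frac{458016241}{217800} \approx -2102.9$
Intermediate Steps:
$c = - \frac{5611}{660}$ ($c = -2 + \left(\frac{86}{-11} - \frac{79}{-60}\right) = -2 + \left(86 \left(- \frac{1}{11}\right) - - \frac{79}{60}\right) = -2 + \left(- \frac{86}{11} + \frac{79}{60}\right) = -2 - \frac{4291}{660} = - \frac{5611}{660} \approx -8.5015$)
$V{\left(u,J \right)} = 2 J \left(J + u\right)$ ($V{\left(u,J \right)} = \left(J + u\right) 2 J = 2 J \left(J + u\right)$)
$\left(41 + 17\right) \left(2 \left(-2\right) + 6\right) - V{\left(-122,c \right)} = \left(41 + 17\right) \left(2 \left(-2\right) + 6\right) - 2 \left(- \frac{5611}{660}\right) \left(- \frac{5611}{660} - 122\right) = 58 \left(-4 + 6\right) - 2 \left(- \frac{5611}{660}\right) \left(- \frac{86131}{660}\right) = 58 \cdot 2 - \frac{483281041}{217800} = 116 - \frac{483281041}{217800} = - \frac{458016241}{217800}$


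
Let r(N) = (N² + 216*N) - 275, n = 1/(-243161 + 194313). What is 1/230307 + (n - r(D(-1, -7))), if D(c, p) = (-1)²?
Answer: 652501926029/11250036336 ≈ 58.000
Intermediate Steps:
D(c, p) = 1
n = -1/48848 (n = 1/(-48848) = -1/48848 ≈ -2.0472e-5)
r(N) = -275 + N² + 216*N
1/230307 + (n - r(D(-1, -7))) = 1/230307 + (-1/48848 - (-275 + 1² + 216*1)) = 1/230307 + (-1/48848 - (-275 + 1 + 216)) = 1/230307 + (-1/48848 - 1*(-58)) = 1/230307 + (-1/48848 + 58) = 1/230307 + 2833183/48848 = 652501926029/11250036336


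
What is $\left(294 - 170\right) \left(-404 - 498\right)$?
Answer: $-111848$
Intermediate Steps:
$\left(294 - 170\right) \left(-404 - 498\right) = 124 \left(-902\right) = -111848$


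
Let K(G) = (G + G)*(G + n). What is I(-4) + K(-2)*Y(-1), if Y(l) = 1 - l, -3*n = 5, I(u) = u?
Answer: 76/3 ≈ 25.333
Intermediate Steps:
n = -5/3 (n = -⅓*5 = -5/3 ≈ -1.6667)
K(G) = 2*G*(-5/3 + G) (K(G) = (G + G)*(G - 5/3) = (2*G)*(-5/3 + G) = 2*G*(-5/3 + G))
I(-4) + K(-2)*Y(-1) = -4 + ((⅔)*(-2)*(-5 + 3*(-2)))*(1 - 1*(-1)) = -4 + ((⅔)*(-2)*(-5 - 6))*(1 + 1) = -4 + ((⅔)*(-2)*(-11))*2 = -4 + (44/3)*2 = -4 + 88/3 = 76/3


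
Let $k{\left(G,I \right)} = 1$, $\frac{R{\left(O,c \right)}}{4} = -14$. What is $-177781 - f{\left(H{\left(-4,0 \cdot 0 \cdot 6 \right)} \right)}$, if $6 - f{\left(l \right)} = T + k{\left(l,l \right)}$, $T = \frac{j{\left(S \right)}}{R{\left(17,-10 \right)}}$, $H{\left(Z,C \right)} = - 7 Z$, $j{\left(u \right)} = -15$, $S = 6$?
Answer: $- \frac{9956001}{56} \approx -1.7779 \cdot 10^{5}$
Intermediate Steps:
$R{\left(O,c \right)} = -56$ ($R{\left(O,c \right)} = 4 \left(-14\right) = -56$)
$T = \frac{15}{56}$ ($T = - \frac{15}{-56} = \left(-15\right) \left(- \frac{1}{56}\right) = \frac{15}{56} \approx 0.26786$)
$f{\left(l \right)} = \frac{265}{56}$ ($f{\left(l \right)} = 6 - \left(\frac{15}{56} + 1\right) = 6 - \frac{71}{56} = \frac{265}{56}$)
$-177781 - f{\left(H{\left(-4,0 \cdot 0 \cdot 6 \right)} \right)} = -177781 - \frac{265}{56} = - \frac{9956001}{56}$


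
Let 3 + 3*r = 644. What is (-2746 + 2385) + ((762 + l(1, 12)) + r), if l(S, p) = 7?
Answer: 1865/3 ≈ 621.67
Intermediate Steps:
r = 641/3 (r = -1 + (1/3)*644 = -1 + 644/3 = 641/3 ≈ 213.67)
(-2746 + 2385) + ((762 + l(1, 12)) + r) = (-2746 + 2385) + ((762 + 7) + 641/3) = -361 + (769 + 641/3) = -361 + 2948/3 = 1865/3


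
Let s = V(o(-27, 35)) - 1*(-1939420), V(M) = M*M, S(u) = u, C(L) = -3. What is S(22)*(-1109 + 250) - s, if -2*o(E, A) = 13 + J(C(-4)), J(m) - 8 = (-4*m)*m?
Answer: -7833497/4 ≈ -1.9584e+6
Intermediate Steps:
J(m) = 8 - 4*m² (J(m) = 8 + (-4*m)*m = 8 - 4*m²)
o(E, A) = 15/2 (o(E, A) = -(13 + (8 - 4*(-3)²))/2 = -(13 + (8 - 4*9))/2 = -(13 + (8 - 36))/2 = -(13 - 28)/2 = -½*(-15) = 15/2)
V(M) = M²
s = 7757905/4 (s = (15/2)² - 1*(-1939420) = 225/4 + 1939420 = 7757905/4 ≈ 1.9395e+6)
S(22)*(-1109 + 250) - s = 22*(-1109 + 250) - 1*7757905/4 = 22*(-859) - 7757905/4 = -18898 - 7757905/4 = -7833497/4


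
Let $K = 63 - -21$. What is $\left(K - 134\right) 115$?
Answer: $-5750$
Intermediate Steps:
$K = 84$ ($K = 63 + 21 = 84$)
$\left(K - 134\right) 115 = \left(84 - 134\right) 115 = \left(-50\right) 115 = -5750$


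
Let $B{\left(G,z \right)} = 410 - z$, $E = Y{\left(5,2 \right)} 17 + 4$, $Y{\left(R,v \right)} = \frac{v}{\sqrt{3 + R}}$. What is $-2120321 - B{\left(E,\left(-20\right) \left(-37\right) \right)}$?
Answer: $-2119991$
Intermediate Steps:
$Y{\left(R,v \right)} = \frac{v}{\sqrt{3 + R}}$
$E = 4 + \frac{17 \sqrt{2}}{2}$ ($E = \frac{2}{\sqrt{3 + 5}} \cdot 17 + 4 = \frac{2}{2 \sqrt{2}} \cdot 17 + 4 = 2 \frac{\sqrt{2}}{4} \cdot 17 + 4 = \frac{\sqrt{2}}{2} \cdot 17 + 4 = \frac{17 \sqrt{2}}{2} + 4 = 4 + \frac{17 \sqrt{2}}{2} \approx 16.021$)
$-2120321 - B{\left(E,\left(-20\right) \left(-37\right) \right)} = -2120321 - \left(410 - \left(-20\right) \left(-37\right)\right) = -2120321 - \left(410 - 740\right) = -2120321 - -330 = -2120321 + 330 = -2119991$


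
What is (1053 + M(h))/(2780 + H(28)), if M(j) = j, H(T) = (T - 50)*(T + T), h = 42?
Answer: 365/516 ≈ 0.70736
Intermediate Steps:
H(T) = 2*T*(-50 + T) (H(T) = (-50 + T)*(2*T) = 2*T*(-50 + T))
(1053 + M(h))/(2780 + H(28)) = (1053 + 42)/(2780 + 2*28*(-50 + 28)) = 1095/(2780 + 2*28*(-22)) = 1095/(2780 - 1232) = 1095/1548 = 1095*(1/1548) = 365/516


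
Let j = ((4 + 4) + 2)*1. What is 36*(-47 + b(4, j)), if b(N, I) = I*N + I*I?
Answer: 3348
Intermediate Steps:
j = 10 (j = (8 + 2)*1 = 10*1 = 10)
b(N, I) = I² + I*N (b(N, I) = I*N + I² = I² + I*N)
36*(-47 + b(4, j)) = 36*(-47 + 10*(10 + 4)) = 36*(-47 + 10*14) = 36*(-47 + 140) = 36*93 = 3348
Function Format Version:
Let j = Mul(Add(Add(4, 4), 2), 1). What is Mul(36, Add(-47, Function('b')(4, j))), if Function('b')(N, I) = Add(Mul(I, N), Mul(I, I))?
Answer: 3348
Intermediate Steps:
j = 10 (j = Mul(Add(8, 2), 1) = Mul(10, 1) = 10)
Function('b')(N, I) = Add(Pow(I, 2), Mul(I, N)) (Function('b')(N, I) = Add(Mul(I, N), Pow(I, 2)) = Add(Pow(I, 2), Mul(I, N)))
Mul(36, Add(-47, Function('b')(4, j))) = Mul(36, Add(-47, Mul(10, Add(10, 4)))) = Mul(36, Add(-47, Mul(10, 14))) = Mul(36, Add(-47, 140)) = Mul(36, 93) = 3348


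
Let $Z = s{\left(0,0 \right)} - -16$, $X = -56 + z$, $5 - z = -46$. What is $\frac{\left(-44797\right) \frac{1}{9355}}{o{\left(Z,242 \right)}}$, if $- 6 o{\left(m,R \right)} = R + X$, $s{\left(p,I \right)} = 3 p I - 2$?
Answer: $\frac{89594}{739045} \approx 0.12123$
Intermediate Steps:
$z = 51$ ($z = 5 - -46 = 5 + 46 = 51$)
$s{\left(p,I \right)} = -2 + 3 I p$ ($s{\left(p,I \right)} = 3 I p - 2 = -2 + 3 I p$)
$X = -5$ ($X = -56 + 51 = -5$)
$Z = 14$ ($Z = \left(-2 + 3 \cdot 0 \cdot 0\right) - -16 = \left(-2 + 0\right) + 16 = -2 + 16 = 14$)
$o{\left(m,R \right)} = \frac{5}{6} - \frac{R}{6}$ ($o{\left(m,R \right)} = - \frac{R - 5}{6} = - \frac{-5 + R}{6} = \frac{5}{6} - \frac{R}{6}$)
$\frac{\left(-44797\right) \frac{1}{9355}}{o{\left(Z,242 \right)}} = \frac{\left(-44797\right) \frac{1}{9355}}{\frac{5}{6} - \frac{121}{3}} = - \frac{44797}{9355 \left(- \frac{79}{2}\right)} = \left(- \frac{44797}{9355}\right) \left(- \frac{2}{79}\right) = \frac{89594}{739045}$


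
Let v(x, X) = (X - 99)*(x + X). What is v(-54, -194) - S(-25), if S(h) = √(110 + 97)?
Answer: 72664 - 3*√23 ≈ 72650.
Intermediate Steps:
S(h) = 3*√23 (S(h) = √207 = 3*√23)
v(x, X) = (-99 + X)*(X + x)
v(-54, -194) - S(-25) = ((-194)² - 99*(-194) - 99*(-54) - 194*(-54)) - 3*√23 = (37636 + 19206 + 5346 + 10476) - 3*√23 = 72664 - 3*√23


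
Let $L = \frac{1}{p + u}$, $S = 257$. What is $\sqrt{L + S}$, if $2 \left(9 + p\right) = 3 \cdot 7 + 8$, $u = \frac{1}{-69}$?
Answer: $\frac{\sqrt{147378059}}{757} \approx 16.037$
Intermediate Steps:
$u = - \frac{1}{69} \approx -0.014493$
$p = \frac{11}{2}$ ($p = -9 + \frac{3 \cdot 7 + 8}{2} = -9 + \frac{21 + 8}{2} = -9 + \frac{1}{2} \cdot 29 = -9 + \frac{29}{2} = \frac{11}{2} \approx 5.5$)
$L = \frac{138}{757}$ ($L = \frac{1}{\frac{11}{2} - \frac{1}{69}} = \frac{1}{\frac{757}{138}} = \frac{138}{757} \approx 0.1823$)
$\sqrt{L + S} = \sqrt{\frac{138}{757} + 257} = \sqrt{\frac{194687}{757}} = \frac{\sqrt{147378059}}{757}$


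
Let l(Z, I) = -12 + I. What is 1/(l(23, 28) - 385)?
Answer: -1/369 ≈ -0.0027100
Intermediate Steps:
1/(l(23, 28) - 385) = 1/((-12 + 28) - 385) = 1/(16 - 385) = 1/(-369) = -1/369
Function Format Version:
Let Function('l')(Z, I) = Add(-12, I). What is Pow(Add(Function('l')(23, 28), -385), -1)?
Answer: Rational(-1, 369) ≈ -0.0027100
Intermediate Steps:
Pow(Add(Function('l')(23, 28), -385), -1) = Pow(Add(Add(-12, 28), -385), -1) = Pow(Add(16, -385), -1) = Pow(-369, -1) = Rational(-1, 369)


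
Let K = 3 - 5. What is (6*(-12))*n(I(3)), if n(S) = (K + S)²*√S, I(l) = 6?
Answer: -1152*√6 ≈ -2821.8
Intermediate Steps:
K = -2
n(S) = √S*(-2 + S)² (n(S) = (-2 + S)²*√S = √S*(-2 + S)²)
(6*(-12))*n(I(3)) = (6*(-12))*(√6*(-2 + 6)²) = -72*√6*4² = -72*√6*16 = -1152*√6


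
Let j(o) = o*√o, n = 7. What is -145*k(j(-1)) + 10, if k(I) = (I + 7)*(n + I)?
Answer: -6950 + 2030*I ≈ -6950.0 + 2030.0*I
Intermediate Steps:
j(o) = o^(3/2)
k(I) = (7 + I)² (k(I) = (I + 7)*(7 + I) = (7 + I)*(7 + I) = (7 + I)²)
-145*k(j(-1)) + 10 = -145*(49 + ((-1)^(3/2))² + 14*(-1)^(3/2)) + 10 = -145*(49 + (-I)² + 14*(-I)) + 10 = -145*(49 - 1 - 14*I) + 10 = -145*(48 - 14*I) + 10 = (-6960 + 2030*I) + 10 = -6950 + 2030*I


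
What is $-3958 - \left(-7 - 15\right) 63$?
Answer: $-2572$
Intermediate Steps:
$-3958 - \left(-7 - 15\right) 63 = -3958 - \left(-22\right) 63 = -3958 - -1386 = -3958 + 1386 = -2572$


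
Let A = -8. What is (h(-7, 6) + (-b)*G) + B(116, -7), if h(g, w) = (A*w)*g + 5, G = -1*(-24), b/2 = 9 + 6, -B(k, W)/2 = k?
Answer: -611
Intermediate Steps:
B(k, W) = -2*k
b = 30 (b = 2*(9 + 6) = 2*15 = 30)
G = 24
h(g, w) = 5 - 8*g*w (h(g, w) = (-8*w)*g + 5 = -8*g*w + 5 = 5 - 8*g*w)
(h(-7, 6) + (-b)*G) + B(116, -7) = ((5 - 8*(-7)*6) - 1*30*24) - 2*116 = ((5 + 336) - 30*24) - 232 = (341 - 720) - 232 = -379 - 232 = -611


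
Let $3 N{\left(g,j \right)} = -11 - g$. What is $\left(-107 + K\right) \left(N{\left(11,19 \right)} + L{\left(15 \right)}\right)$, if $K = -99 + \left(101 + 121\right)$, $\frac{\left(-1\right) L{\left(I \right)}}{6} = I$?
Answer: $- \frac{4672}{3} \approx -1557.3$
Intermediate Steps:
$L{\left(I \right)} = - 6 I$
$N{\left(g,j \right)} = - \frac{11}{3} - \frac{g}{3}$ ($N{\left(g,j \right)} = \frac{-11 - g}{3} = - \frac{11}{3} - \frac{g}{3}$)
$K = 123$ ($K = -99 + 222 = 123$)
$\left(-107 + K\right) \left(N{\left(11,19 \right)} + L{\left(15 \right)}\right) = \left(-107 + 123\right) \left(\left(- \frac{11}{3} - \frac{11}{3}\right) - 90\right) = 16 \left(\left(- \frac{11}{3} - \frac{11}{3}\right) - 90\right) = 16 \left(- \frac{22}{3} - 90\right) = 16 \left(- \frac{292}{3}\right) = - \frac{4672}{3}$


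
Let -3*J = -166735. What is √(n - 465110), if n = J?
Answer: I*√3685785/3 ≈ 639.95*I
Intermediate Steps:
J = 166735/3 (J = -⅓*(-166735) = 166735/3 ≈ 55578.)
n = 166735/3 ≈ 55578.
√(n - 465110) = √(166735/3 - 465110) = √(-1228595/3) = I*√3685785/3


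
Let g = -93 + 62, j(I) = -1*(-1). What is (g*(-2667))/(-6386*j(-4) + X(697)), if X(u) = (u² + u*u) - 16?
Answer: 381/4448 ≈ 0.085657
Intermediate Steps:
j(I) = 1
X(u) = -16 + 2*u² (X(u) = (u² + u²) - 16 = 2*u² - 16 = -16 + 2*u²)
g = -31
(g*(-2667))/(-6386*j(-4) + X(697)) = (-31*(-2667))/(-6386*1 + (-16 + 2*697²)) = 82677/(-6386 + (-16 + 2*485809)) = 82677/(-6386 + (-16 + 971618)) = 82677/(-6386 + 971602) = 82677/965216 = 82677*(1/965216) = 381/4448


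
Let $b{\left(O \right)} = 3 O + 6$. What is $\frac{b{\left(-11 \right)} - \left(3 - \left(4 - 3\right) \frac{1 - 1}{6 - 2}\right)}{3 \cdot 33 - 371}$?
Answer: $\frac{15}{136} \approx 0.11029$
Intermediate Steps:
$b{\left(O \right)} = 6 + 3 O$
$\frac{b{\left(-11 \right)} - \left(3 - \left(4 - 3\right) \frac{1 - 1}{6 - 2}\right)}{3 \cdot 33 - 371} = \frac{\left(6 + 3 \left(-11\right)\right) - \left(3 - \left(4 - 3\right) \frac{1 - 1}{6 - 2}\right)}{3 \cdot 33 - 371} = \frac{\left(6 - 33\right) - \left(3 - \frac{0}{4}\right)}{99 - 371} = \frac{-27 - \left(3 - 0 \cdot \frac{1}{4}\right)}{-272} = \left(-27 + \left(-3 + 1 \cdot 0\right)\right) \left(- \frac{1}{272}\right) = \left(-27 + \left(-3 + 0\right)\right) \left(- \frac{1}{272}\right) = \left(-27 - 3\right) \left(- \frac{1}{272}\right) = \left(-30\right) \left(- \frac{1}{272}\right) = \frac{15}{136}$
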